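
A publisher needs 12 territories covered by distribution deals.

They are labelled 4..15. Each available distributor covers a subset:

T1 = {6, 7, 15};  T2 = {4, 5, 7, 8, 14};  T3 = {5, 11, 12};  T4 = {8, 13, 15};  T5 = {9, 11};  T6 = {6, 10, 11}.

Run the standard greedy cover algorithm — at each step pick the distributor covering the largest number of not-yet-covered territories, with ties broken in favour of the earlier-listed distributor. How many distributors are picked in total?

Greedy: pick T2 (covers 5 new) → pick T6 (covers 3 new) → pick T4 (covers 2 new) → pick T3 (covers 1 new) → pick T5 (covers 1 new). Total picks: 5.

5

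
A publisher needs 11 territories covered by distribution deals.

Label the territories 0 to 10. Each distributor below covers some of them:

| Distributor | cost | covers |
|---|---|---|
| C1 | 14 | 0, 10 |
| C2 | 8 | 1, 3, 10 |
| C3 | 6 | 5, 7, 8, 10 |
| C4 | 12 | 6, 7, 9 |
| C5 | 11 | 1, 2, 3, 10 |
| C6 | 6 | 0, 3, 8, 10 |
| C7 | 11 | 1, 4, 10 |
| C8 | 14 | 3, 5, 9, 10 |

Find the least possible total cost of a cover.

46

C3, C4, C5, C6, C7 together cover every territory (C3 ∪ C4 ∪ C5 ∪ C6 ∪ C7 = {0, 1, 2, 3, 4, 5, 6, 7, 8, 9, 10}); total cost 6 + 12 + 11 + 6 + 11 = 46.
No covering selection has total cost below 46.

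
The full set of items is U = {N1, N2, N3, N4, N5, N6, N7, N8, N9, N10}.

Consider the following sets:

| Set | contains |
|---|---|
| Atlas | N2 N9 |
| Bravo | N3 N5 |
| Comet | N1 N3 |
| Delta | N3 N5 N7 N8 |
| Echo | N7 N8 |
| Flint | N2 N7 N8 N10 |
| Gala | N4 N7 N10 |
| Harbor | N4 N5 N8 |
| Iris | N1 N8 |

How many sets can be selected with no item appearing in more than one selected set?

4

Atlas, Bravo, Gala, Iris are pairwise disjoint (Atlas={N2,N9}; Bravo={N3,N5}; Gala={N4,N7,N10}; Iris={N1,N8}).
Every remaining set overlaps one of these, and no 5 of the listed sets are pairwise disjoint, so 4 is the maximum.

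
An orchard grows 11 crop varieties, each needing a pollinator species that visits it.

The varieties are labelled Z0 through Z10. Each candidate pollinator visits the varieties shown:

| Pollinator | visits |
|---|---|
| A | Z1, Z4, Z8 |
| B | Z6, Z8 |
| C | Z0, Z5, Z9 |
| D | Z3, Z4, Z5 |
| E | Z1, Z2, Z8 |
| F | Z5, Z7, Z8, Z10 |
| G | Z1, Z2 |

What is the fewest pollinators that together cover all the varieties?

B and C and D and F and G together: B ∪ C ∪ D ∪ F ∪ G = {Z0, Z1, Z2, Z3, Z4, Z5, Z6, Z7, Z8, Z9, Z10} — every variety is covered.
Only F contains Z7, so F is forced; the remaining 7 varieties need at least 4 more pollinators (each remaining pollinator adds at most 2) — so at least 5 pollinators are needed, and 5 is optimal.

5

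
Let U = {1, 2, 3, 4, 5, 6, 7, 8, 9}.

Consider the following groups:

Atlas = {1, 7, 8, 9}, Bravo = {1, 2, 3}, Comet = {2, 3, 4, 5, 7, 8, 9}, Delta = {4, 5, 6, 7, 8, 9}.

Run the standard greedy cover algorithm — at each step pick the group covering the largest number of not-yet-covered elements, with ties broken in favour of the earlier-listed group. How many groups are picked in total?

3

Greedy: pick Comet (covers 7 new) → pick Atlas (covers 1 new) → pick Delta (covers 1 new). Total picks: 3.
(The true minimum cover uses only 2 groups, so greedy is not optimal here.)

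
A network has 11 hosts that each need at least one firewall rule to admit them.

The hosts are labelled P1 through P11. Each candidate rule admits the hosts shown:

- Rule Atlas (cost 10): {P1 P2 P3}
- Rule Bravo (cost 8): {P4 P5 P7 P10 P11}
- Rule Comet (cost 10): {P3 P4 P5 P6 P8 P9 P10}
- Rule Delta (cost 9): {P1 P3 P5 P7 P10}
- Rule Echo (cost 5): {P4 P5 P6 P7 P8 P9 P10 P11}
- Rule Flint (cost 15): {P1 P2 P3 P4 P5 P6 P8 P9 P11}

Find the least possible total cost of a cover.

Atlas, Echo together cover every host (Atlas ∪ Echo = {P1, P2, P3, P4, P5, P6, P7, P8, P9, P10, P11}); total cost 10 + 5 = 15.
No covering selection has total cost below 15.

15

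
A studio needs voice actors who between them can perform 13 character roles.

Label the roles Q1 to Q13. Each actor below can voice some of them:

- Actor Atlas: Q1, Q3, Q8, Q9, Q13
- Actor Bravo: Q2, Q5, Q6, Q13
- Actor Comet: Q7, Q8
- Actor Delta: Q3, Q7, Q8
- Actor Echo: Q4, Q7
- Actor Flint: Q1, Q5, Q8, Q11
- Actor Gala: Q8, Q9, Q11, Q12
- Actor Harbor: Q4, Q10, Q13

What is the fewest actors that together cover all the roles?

Take {Atlas, Bravo, Delta, Gala, Harbor}. Their union is {Q1, Q2, Q3, Q4, Q5, Q6, Q7, Q8, Q9, Q10, Q11, Q12, Q13}, which is all 13 roles.
No 4 of the 8 actors cover everything (all 70 combinations miss at least one role), so 5 is optimal.

5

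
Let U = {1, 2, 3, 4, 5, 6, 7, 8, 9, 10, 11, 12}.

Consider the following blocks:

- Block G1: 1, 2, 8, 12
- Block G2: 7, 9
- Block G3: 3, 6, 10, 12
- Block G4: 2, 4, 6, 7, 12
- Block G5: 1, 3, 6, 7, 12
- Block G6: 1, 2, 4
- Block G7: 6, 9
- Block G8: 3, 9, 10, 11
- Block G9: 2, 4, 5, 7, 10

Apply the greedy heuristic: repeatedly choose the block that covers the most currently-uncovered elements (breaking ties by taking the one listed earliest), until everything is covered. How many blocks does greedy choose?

Greedy: pick G4 (covers 5 new) → pick G8 (covers 4 new) → pick G1 (covers 2 new) → pick G9 (covers 1 new). Total picks: 4.

4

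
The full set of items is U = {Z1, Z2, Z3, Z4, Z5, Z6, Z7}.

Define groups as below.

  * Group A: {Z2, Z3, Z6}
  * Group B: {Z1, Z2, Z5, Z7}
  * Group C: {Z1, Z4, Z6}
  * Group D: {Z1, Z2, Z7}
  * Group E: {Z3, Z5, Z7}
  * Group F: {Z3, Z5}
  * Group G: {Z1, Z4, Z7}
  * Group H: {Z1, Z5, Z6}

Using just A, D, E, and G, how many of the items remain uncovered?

0

Union of A, D, E, G = {Z1, Z2, Z3, Z4, Z5, Z6, Z7} — that's every item, so 0 are uncovered.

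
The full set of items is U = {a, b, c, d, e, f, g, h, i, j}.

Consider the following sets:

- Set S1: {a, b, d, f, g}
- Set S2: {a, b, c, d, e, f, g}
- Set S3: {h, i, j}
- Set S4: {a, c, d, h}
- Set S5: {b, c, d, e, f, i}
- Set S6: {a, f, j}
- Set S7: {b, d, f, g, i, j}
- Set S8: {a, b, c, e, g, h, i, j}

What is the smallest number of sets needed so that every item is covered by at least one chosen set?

S5 and S8 together: S5 ∪ S8 = {a, b, c, d, e, f, g, h, i, j} — every item is covered.
No single set has all 10 items (the largest, S8, has 8), so 2 is optimal.

2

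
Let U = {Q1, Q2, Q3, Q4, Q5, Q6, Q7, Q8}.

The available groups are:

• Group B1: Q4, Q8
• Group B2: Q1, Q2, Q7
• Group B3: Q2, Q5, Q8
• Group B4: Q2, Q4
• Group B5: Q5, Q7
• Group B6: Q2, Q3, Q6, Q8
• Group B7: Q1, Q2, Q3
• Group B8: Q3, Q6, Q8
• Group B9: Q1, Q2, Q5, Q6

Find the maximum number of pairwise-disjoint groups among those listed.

B1, B5, B7 are pairwise disjoint (B1={Q4,Q8}; B5={Q5,Q7}; B7={Q1,Q2,Q3}).
Every remaining group overlaps one of these, and no 4 of the listed groups are pairwise disjoint, so 3 is the maximum.

3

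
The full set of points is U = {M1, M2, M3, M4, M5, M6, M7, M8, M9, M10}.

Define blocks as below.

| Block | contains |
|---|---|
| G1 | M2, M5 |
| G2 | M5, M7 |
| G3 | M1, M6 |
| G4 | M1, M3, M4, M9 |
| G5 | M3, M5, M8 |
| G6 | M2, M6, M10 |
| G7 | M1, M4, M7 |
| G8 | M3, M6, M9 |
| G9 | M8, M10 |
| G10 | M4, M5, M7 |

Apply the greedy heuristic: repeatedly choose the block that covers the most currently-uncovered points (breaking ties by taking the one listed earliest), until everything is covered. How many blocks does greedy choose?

Greedy: pick G4 (covers 4 new) → pick G6 (covers 3 new) → pick G2 (covers 2 new) → pick G5 (covers 1 new). Total picks: 4.

4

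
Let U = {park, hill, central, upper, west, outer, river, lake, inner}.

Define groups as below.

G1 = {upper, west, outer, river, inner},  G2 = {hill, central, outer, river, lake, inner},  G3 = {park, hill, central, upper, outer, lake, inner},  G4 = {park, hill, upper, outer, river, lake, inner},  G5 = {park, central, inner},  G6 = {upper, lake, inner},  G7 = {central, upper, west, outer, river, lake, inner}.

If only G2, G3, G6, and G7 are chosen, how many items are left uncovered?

0

Union of G2, G3, G6, G7 = {park, hill, central, upper, west, outer, river, lake, inner} — that's every item, so 0 are uncovered.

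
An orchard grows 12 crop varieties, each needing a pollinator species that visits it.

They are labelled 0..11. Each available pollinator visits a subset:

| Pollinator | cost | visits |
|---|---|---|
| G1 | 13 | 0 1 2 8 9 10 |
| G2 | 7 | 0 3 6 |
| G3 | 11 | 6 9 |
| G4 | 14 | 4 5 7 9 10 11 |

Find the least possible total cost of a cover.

34

G1, G2, G4 together cover every variety (G1 ∪ G2 ∪ G4 = {0, 1, 2, 3, 4, 5, 6, 7, 8, 9, 10, 11}); total cost 13 + 7 + 14 = 34.
No covering selection has total cost below 34.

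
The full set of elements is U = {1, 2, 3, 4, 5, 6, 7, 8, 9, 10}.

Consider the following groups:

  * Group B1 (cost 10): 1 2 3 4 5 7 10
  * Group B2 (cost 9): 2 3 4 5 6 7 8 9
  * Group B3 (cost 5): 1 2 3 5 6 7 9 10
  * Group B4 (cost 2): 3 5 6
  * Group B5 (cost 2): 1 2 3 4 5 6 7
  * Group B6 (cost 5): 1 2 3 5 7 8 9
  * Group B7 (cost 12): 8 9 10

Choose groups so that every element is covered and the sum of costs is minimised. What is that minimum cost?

12

B3, B5, B6 together cover every element (B3 ∪ B5 ∪ B6 = {1, 2, 3, 4, 5, 6, 7, 8, 9, 10}); total cost 5 + 2 + 5 = 12.
No covering selection has total cost below 12.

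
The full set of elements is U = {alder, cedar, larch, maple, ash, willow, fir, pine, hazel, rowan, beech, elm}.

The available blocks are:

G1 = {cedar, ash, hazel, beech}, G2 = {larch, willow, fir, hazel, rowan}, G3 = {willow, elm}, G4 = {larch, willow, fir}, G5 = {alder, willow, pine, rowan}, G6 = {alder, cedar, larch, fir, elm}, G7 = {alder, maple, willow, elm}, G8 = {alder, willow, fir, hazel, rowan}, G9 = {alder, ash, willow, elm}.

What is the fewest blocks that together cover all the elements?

G1 and G5 and G6 and G7 together: G1 ∪ G5 ∪ G6 ∪ G7 = {alder, cedar, larch, maple, ash, willow, fir, pine, hazel, rowan, beech, elm} — every element is covered.
No 3 of the 9 blocks cover everything (all 84 combinations miss at least one element), so 4 is optimal.

4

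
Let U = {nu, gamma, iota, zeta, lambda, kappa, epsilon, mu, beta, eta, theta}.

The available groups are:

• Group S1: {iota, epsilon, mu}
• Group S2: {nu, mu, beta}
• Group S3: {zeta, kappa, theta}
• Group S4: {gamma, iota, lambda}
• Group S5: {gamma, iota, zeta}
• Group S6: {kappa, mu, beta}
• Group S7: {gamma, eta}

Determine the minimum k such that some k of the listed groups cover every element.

5

Take {S1, S2, S3, S4, S7}. Their union is {nu, gamma, iota, zeta, lambda, kappa, epsilon, mu, beta, eta, theta}, which is all 11 elements.
No 4 of the 7 groups cover everything (all 35 combinations miss at least one element), so 5 is optimal.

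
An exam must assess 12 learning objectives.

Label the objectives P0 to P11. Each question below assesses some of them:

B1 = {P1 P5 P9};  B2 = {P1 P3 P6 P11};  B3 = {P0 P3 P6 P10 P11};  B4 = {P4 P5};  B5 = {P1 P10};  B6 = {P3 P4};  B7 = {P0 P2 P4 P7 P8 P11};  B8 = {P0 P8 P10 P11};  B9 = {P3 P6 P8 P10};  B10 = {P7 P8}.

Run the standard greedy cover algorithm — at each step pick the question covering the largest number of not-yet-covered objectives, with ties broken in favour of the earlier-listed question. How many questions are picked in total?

3

Greedy: pick B7 (covers 6 new) → pick B1 (covers 3 new) → pick B3 (covers 3 new). Total picks: 3.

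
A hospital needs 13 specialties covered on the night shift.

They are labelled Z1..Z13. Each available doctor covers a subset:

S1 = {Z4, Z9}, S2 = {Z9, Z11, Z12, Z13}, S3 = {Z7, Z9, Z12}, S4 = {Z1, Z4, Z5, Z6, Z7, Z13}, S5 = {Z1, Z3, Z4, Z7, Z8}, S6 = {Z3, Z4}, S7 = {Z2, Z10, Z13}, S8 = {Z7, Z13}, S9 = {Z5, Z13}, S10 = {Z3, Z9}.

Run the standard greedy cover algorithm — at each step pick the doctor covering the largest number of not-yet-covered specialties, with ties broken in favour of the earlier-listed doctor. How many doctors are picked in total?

Greedy: pick S4 (covers 6 new) → pick S2 (covers 3 new) → pick S5 (covers 2 new) → pick S7 (covers 2 new). Total picks: 4.

4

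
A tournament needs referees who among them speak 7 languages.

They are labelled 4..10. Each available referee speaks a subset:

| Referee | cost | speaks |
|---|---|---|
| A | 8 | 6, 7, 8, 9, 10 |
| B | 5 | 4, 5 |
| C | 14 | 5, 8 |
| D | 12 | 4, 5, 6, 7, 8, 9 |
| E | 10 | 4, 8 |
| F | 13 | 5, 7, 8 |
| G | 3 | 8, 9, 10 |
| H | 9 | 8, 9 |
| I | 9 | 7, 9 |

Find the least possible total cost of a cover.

A, B together cover every language (A ∪ B = {4, 5, 6, 7, 8, 9, 10}); total cost 8 + 5 = 13.
The greedy pick G, B, A costs 16; no covering selection beats 13.

13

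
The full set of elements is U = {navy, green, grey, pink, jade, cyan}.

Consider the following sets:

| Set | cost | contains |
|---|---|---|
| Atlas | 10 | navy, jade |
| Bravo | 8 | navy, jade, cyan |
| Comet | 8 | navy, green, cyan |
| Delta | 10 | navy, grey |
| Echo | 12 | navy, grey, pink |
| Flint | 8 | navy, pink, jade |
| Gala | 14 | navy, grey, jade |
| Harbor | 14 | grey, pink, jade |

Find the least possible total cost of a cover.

Comet, Harbor together cover every element (Comet ∪ Harbor = {navy, green, grey, pink, jade, cyan}); total cost 8 + 14 = 22.
The greedy pick Bravo, Echo, Comet costs 28; no covering selection beats 22.

22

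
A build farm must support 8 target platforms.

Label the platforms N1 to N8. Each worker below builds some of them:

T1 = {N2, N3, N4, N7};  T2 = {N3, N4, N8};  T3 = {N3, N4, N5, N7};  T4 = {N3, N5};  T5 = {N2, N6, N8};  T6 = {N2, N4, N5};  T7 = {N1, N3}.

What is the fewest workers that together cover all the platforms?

3

Take {T3, T5, T7}. Their union is {N1, N2, N3, N4, N5, N6, N7, N8}, which is all 8 platforms.
Only T7 contains N1, so T7 is forced; the remaining 6 platforms need at least 2 more workers (each remaining worker adds at most 3) — so at least 3 workers are needed, and 3 is optimal.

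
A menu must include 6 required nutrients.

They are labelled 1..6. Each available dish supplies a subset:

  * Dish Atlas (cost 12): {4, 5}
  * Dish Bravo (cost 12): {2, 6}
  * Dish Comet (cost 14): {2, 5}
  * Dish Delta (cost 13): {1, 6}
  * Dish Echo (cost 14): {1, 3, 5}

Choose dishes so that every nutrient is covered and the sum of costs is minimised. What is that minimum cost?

38

Atlas, Bravo, Echo together cover every nutrient (Atlas ∪ Bravo ∪ Echo = {1, 2, 3, 4, 5, 6}); total cost 12 + 12 + 14 = 38.
No covering selection has total cost below 38.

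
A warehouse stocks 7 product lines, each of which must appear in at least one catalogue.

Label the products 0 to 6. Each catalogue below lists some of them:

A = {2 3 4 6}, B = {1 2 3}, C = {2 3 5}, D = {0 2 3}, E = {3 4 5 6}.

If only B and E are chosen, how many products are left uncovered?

1

Union of B, E = {1, 2, 3, 4, 5, 6}.
Not covered: 0 — 1 product.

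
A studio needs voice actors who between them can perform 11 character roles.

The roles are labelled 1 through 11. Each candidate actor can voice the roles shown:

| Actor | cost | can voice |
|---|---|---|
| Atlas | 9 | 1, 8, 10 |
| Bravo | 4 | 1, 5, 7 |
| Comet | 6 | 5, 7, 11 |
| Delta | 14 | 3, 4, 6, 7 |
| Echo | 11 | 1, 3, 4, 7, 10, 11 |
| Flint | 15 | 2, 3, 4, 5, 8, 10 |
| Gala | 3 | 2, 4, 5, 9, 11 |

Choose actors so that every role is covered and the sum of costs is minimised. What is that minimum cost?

26

Atlas, Delta, Gala together cover every role (Atlas ∪ Delta ∪ Gala = {1, 2, 3, 4, 5, 6, 7, 8, 9, 10, 11}); total cost 9 + 14 + 3 = 26.
The greedy pick Gala, Bravo, Atlas, Delta costs 30; no covering selection beats 26.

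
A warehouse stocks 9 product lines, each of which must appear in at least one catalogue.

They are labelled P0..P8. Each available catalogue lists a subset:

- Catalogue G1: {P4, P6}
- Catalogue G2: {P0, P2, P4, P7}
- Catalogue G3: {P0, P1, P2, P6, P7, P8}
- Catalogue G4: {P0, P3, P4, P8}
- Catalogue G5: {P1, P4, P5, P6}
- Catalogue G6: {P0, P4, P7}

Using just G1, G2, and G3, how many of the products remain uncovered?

2

Union of G1, G2, G3 = {P0, P1, P2, P4, P6, P7, P8}.
Not covered: P3, P5 — 2 products.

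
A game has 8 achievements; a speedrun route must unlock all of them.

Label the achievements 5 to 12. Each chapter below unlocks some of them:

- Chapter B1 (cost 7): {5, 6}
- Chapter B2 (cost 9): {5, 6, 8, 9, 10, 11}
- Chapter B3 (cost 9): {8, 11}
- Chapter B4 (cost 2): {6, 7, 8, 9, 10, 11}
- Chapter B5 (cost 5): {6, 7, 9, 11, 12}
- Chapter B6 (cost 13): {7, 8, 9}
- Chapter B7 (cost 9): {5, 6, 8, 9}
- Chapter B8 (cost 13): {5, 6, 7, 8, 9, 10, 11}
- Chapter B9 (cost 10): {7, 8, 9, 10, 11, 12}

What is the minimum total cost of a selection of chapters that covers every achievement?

14

B1, B4, B5 together cover every achievement (B1 ∪ B4 ∪ B5 = {5, 6, 7, 8, 9, 10, 11, 12}); total cost 7 + 2 + 5 = 14.
No covering selection has total cost below 14.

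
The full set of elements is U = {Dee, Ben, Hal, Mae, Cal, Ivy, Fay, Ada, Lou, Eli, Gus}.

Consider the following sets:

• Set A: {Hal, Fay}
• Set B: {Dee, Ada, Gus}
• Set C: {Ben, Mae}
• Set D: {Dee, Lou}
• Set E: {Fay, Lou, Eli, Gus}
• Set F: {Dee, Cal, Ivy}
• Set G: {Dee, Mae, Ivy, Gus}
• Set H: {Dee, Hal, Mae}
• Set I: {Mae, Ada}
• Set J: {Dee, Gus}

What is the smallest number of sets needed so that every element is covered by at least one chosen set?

5

A and C and E and F and I together: A ∪ C ∪ E ∪ F ∪ I = {Dee, Ben, Hal, Mae, Cal, Ivy, Fay, Ada, Lou, Eli, Gus} — every element is covered.
No 4 of the 10 sets cover everything (all 210 combinations miss at least one element), so 5 is optimal.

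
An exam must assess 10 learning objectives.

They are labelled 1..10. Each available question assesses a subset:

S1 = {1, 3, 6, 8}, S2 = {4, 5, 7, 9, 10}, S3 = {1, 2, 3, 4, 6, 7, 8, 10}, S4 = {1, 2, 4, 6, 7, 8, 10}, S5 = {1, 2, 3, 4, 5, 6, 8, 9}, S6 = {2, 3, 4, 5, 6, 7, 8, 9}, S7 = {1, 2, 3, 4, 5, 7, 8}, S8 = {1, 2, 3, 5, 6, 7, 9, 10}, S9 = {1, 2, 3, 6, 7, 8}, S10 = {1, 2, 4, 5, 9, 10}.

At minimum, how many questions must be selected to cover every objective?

Take {S4, S5}. Their union is {1, 2, 3, 4, 5, 6, 7, 8, 9, 10}, which is all 10 objectives.
No single question has all 10 objectives (the largest, S3, has 8), so 2 is optimal.

2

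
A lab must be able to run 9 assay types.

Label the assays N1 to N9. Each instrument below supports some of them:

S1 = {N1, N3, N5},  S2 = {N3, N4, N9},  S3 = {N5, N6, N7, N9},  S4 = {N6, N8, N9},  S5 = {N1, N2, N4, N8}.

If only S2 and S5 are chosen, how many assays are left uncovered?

Union of S2, S5 = {N1, N2, N3, N4, N8, N9}.
Not covered: N5, N6, N7 — 3 assays.

3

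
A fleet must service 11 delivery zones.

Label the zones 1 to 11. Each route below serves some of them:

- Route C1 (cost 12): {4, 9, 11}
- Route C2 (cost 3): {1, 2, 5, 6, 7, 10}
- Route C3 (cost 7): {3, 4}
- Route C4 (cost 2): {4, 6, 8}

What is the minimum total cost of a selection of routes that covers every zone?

C1, C2, C3, C4 together cover every zone (C1 ∪ C2 ∪ C3 ∪ C4 = {1, 2, 3, 4, 5, 6, 7, 8, 9, 10, 11}); total cost 12 + 3 + 7 + 2 = 24.
No covering selection has total cost below 24.

24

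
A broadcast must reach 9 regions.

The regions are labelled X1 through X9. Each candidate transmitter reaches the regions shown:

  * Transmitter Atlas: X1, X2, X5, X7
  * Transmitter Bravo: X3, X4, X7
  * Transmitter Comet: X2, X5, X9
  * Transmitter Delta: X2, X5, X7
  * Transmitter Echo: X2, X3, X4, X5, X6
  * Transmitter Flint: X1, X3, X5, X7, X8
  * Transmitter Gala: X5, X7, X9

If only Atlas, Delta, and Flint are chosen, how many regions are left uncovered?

Union of Atlas, Delta, Flint = {X1, X2, X3, X5, X7, X8}.
Not covered: X4, X6, X9 — 3 regions.

3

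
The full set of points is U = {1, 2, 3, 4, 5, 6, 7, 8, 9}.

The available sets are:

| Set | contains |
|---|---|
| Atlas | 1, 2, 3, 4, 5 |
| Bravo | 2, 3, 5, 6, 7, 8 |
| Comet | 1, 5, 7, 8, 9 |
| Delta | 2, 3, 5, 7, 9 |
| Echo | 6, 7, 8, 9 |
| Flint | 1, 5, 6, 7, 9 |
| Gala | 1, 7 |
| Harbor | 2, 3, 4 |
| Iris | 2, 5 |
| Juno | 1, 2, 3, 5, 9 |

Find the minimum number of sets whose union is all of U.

Atlas and Echo together: Atlas ∪ Echo = {1, 2, 3, 4, 5, 6, 7, 8, 9} — every point is covered.
No single set has all 9 points (the largest, Bravo, has 6), so 2 is optimal.

2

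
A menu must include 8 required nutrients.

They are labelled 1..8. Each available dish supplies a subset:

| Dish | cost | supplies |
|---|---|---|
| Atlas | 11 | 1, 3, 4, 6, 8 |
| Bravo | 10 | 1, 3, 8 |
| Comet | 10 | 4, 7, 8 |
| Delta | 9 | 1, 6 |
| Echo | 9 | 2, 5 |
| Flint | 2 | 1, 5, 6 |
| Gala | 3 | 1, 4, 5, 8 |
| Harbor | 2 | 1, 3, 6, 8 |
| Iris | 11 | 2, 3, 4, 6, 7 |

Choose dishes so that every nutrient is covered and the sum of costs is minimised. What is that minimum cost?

Gala, Iris together cover every nutrient (Gala ∪ Iris = {1, 2, 3, 4, 5, 6, 7, 8}); total cost 3 + 11 = 14.
The greedy pick Harbor, Gala, Iris costs 16; no covering selection beats 14.

14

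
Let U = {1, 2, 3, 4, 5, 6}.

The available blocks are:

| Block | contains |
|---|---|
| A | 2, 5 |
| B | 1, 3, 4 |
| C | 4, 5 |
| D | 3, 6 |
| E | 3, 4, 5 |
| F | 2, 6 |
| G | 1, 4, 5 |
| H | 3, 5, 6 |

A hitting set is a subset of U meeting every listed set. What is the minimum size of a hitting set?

3

Take T = {2, 4, 6}. Each listed block contains at least one of these, so T is a hitting set of size 3.
No choice of 2 items meets every block, so 3 is the minimum.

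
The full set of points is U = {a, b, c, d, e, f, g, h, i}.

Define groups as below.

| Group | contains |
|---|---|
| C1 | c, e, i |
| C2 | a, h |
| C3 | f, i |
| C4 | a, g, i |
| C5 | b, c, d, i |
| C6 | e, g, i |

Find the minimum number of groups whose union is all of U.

C2, C3, C5, and C6 cover everything between them: the union {a, b, c, d, e, f, g, h, i} is all of U.
Only C5 contains b, so C5 is forced; the remaining 5 points need at least 3 more groups (each remaining group adds at most 2) — so at least 4 groups are needed, and 4 is optimal.

4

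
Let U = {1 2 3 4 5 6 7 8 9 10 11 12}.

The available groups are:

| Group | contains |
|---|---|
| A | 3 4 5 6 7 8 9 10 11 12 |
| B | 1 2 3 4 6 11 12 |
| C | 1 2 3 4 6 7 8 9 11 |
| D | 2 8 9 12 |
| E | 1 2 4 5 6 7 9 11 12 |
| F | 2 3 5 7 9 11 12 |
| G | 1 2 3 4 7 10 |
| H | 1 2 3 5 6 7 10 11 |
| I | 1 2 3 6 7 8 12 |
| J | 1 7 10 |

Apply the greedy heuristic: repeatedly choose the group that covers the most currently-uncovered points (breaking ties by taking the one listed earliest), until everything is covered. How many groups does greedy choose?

2

Greedy: pick A (covers 10 new) → pick B (covers 2 new). Total picks: 2.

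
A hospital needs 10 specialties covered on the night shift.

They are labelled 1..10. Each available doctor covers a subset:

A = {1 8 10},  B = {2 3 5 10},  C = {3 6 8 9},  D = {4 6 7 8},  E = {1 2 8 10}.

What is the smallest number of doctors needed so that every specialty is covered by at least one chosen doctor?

4

B and C and D and E together: B ∪ C ∪ D ∪ E = {1, 2, 3, 4, 5, 6, 7, 8, 9, 10} — every specialty is covered.
No 3 of the 5 doctors cover everything (all 10 combinations miss at least one specialty), so 4 is optimal.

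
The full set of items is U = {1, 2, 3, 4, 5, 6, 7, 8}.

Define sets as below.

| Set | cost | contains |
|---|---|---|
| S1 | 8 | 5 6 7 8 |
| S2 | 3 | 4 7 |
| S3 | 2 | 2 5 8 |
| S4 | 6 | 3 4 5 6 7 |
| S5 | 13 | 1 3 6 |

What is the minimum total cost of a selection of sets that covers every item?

S2, S3, S5 together cover every item (S2 ∪ S3 ∪ S5 = {1, 2, 3, 4, 5, 6, 7, 8}); total cost 3 + 2 + 13 = 18.
The greedy pick S3, S2, S4, S5 costs 24; no covering selection beats 18.

18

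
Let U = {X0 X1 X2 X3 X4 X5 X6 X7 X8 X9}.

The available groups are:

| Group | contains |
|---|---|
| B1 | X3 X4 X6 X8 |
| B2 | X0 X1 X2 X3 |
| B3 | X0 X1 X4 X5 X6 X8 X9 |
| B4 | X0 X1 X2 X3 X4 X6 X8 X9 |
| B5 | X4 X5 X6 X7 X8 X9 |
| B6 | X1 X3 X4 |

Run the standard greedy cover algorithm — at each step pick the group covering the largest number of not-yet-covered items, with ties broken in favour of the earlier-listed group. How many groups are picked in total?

2

Greedy: pick B4 (covers 8 new) → pick B5 (covers 2 new). Total picks: 2.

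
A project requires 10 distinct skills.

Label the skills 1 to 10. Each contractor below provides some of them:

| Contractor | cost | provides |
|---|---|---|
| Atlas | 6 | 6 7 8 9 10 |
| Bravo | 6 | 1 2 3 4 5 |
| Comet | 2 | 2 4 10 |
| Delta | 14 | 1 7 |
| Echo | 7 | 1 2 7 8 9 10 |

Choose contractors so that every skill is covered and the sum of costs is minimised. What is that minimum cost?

12

Atlas, Bravo together cover every skill (Atlas ∪ Bravo = {1, 2, 3, 4, 5, 6, 7, 8, 9, 10}); total cost 6 + 6 = 12.
The greedy pick Comet, Atlas, Bravo costs 14; no covering selection beats 12.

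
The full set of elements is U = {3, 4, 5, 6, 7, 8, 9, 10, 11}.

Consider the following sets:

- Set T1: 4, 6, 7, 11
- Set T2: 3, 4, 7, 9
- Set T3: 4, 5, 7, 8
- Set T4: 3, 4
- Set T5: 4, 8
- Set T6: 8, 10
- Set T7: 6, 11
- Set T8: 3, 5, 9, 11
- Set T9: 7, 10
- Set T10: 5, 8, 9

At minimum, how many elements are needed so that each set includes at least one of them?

Take H = {3, 6, 7, 8}. Each listed set contains at least one of these, so H is a hitting set of size 4.
The sets T4, T7, T9, T10 are pairwise disjoint, so any hitting set needs a separate element for each — at least 4. Hence 4 is optimal.

4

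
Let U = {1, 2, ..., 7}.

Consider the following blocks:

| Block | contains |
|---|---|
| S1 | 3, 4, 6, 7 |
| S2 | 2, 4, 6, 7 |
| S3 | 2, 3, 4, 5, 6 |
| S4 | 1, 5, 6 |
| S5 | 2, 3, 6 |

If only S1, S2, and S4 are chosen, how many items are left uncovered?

Union of S1, S2, S4 = {1, 2, 3, 4, 5, 6, 7} — that's every item, so 0 are uncovered.

0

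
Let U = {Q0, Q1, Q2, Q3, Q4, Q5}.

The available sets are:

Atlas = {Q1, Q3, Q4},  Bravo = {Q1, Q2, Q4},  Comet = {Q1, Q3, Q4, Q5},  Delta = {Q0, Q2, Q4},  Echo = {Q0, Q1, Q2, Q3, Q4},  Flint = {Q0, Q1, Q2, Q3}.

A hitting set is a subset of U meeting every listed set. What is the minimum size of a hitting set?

2

The 2 elements {Q2, Q4} hit every set.
No single element lies in every set, so at least 2 are needed and 2 is optimal.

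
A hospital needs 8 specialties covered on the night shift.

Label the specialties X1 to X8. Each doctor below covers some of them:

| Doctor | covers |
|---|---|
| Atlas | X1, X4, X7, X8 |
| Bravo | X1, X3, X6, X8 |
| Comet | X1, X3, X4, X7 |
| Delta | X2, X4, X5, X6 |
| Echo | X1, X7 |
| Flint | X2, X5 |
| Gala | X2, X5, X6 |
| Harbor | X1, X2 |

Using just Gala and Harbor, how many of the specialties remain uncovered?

4

Union of Gala, Harbor = {X1, X2, X5, X6}.
Not covered: X3, X4, X7, X8 — 4 specialties.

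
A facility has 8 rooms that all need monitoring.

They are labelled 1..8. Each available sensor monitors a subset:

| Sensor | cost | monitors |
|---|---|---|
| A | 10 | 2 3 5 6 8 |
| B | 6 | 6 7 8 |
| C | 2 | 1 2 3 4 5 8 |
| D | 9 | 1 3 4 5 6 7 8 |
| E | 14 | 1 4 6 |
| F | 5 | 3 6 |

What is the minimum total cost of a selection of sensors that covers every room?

B, C together cover every room (B ∪ C = {1, 2, 3, 4, 5, 6, 7, 8}); total cost 6 + 2 = 8.
No covering selection has total cost below 8.

8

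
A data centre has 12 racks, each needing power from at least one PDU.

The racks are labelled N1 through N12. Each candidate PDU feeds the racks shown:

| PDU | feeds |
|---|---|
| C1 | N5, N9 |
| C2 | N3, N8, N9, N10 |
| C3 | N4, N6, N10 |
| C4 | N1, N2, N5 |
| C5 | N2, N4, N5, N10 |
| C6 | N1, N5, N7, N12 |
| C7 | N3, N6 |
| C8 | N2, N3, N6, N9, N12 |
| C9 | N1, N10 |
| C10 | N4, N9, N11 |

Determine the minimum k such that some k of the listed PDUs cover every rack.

C2 and C6 and C8 and C10 together: C2 ∪ C6 ∪ C8 ∪ C10 = {N1, N2, N3, N4, N5, N6, N7, N8, N9, N10, N11, N12} — every rack is covered.
Only C10 contains N11, so C10 is forced; the remaining 9 racks need at least 3 more PDUs (each remaining PDU adds at most 4) — so at least 4 PDUs are needed, and 4 is optimal.

4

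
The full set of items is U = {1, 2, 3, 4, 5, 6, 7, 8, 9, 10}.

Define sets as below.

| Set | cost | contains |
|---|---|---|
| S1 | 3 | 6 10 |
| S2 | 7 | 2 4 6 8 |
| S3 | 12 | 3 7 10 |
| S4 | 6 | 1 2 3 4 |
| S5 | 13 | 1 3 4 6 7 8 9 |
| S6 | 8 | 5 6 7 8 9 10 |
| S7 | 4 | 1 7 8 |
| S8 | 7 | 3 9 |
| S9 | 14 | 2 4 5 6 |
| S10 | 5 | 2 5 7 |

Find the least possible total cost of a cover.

14

S4, S6 together cover every item (S4 ∪ S6 = {1, 2, 3, 4, 5, 6, 7, 8, 9, 10}); total cost 6 + 8 = 14.
No covering selection has total cost below 14.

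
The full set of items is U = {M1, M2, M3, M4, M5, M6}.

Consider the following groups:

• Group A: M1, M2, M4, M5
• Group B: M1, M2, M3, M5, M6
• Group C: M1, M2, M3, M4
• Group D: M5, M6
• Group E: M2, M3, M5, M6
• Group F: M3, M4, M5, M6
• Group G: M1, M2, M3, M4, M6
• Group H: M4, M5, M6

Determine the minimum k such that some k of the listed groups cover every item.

C and F cover everything between them: the union {M1, M2, M3, M4, M5, M6} is all of U.
No single group has all 6 items (the largest, B, has 5), so 2 is optimal.

2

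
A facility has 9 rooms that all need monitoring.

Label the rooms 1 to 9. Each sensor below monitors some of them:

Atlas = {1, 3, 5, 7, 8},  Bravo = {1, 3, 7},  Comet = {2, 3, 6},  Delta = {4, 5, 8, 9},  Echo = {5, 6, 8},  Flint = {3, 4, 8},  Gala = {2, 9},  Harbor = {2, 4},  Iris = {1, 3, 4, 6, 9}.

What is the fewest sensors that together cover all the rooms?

Take {Atlas, Comet, Delta}. Their union is {1, 2, 3, 4, 5, 6, 7, 8, 9}, which is all 9 rooms.
No 2 of the 9 sensors cover everything (all 36 combinations miss at least one room), so 3 is optimal.

3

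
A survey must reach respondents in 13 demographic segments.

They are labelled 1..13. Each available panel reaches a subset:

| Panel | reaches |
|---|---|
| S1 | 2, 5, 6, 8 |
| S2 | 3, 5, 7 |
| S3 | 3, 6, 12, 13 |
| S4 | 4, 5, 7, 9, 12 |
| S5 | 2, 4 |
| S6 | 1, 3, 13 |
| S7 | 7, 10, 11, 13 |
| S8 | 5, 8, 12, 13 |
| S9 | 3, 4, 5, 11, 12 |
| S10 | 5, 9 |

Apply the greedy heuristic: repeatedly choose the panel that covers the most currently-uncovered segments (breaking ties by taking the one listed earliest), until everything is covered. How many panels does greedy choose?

4

Greedy: pick S4 (covers 5 new) → pick S1 (covers 3 new) → pick S6 (covers 3 new) → pick S7 (covers 2 new). Total picks: 4.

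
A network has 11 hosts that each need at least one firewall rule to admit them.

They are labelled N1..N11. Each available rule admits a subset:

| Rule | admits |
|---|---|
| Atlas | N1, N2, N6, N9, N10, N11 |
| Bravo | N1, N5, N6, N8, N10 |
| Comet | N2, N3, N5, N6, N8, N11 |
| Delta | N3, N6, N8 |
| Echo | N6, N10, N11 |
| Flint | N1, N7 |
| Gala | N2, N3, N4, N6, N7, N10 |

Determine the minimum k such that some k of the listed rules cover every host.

3

Take {Atlas, Bravo, Gala}. Their union is {N1, N2, N3, N4, N5, N6, N7, N8, N9, N10, N11}, which is all 11 hosts.
Only Gala contains N4, so Gala is forced; the remaining 5 hosts need at least 2 more rules (each remaining rule adds at most 3) — so at least 3 rules are needed, and 3 is optimal.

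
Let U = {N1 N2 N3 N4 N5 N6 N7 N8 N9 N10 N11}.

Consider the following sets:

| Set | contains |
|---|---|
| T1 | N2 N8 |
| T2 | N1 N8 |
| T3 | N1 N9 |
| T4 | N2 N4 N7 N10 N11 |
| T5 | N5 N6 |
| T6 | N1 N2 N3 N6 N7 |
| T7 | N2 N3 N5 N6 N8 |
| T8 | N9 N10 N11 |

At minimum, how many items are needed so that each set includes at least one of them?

H = {N1, N5, N8, N11} meets every set (each contains at least one member of H), and |H| = 4.
No choice of 3 items meets every set, so 4 is the minimum.

4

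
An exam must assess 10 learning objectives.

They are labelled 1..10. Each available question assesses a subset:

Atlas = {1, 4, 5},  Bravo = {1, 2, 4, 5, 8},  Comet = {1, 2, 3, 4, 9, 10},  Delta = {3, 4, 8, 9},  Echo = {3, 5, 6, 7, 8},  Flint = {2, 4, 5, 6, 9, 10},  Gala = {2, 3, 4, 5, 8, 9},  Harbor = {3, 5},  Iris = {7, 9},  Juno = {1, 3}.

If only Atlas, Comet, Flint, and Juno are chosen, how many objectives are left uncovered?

2

Union of Atlas, Comet, Flint, Juno = {1, 2, 3, 4, 5, 6, 9, 10}.
Not covered: 7, 8 — 2 objectives.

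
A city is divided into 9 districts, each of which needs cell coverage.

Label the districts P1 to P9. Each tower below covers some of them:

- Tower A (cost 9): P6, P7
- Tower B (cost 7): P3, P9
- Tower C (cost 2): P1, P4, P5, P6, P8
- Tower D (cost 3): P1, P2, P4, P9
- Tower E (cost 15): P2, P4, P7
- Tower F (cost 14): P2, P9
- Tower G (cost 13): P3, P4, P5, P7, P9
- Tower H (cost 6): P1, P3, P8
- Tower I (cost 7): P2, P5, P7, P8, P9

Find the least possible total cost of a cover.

15

C, H, I together cover every district (C ∪ H ∪ I = {P1, P2, P3, P4, P5, P6, P7, P8, P9}); total cost 2 + 6 + 7 = 15.
The greedy pick C, D, H, I costs 18; no covering selection beats 15.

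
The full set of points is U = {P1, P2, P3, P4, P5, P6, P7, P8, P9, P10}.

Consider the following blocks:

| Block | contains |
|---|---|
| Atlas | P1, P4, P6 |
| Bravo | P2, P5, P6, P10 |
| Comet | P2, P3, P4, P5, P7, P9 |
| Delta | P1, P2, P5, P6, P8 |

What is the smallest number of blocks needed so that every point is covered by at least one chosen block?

3

Take {Bravo, Comet, Delta}. Their union is {P1, P2, P3, P4, P5, P6, P7, P8, P9, P10}, which is all 10 points.
Only Comet contains P3, so Comet is forced; the remaining 4 points need at least 2 more blocks (each remaining block adds at most 3) — so at least 3 blocks are needed, and 3 is optimal.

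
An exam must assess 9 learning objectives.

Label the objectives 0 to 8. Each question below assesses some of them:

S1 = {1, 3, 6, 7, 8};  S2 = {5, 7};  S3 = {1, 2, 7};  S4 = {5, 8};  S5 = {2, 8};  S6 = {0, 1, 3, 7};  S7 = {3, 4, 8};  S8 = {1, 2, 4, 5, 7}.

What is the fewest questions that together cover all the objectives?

S1 and S6 and S8 together: S1 ∪ S6 ∪ S8 = {0, 1, 2, 3, 4, 5, 6, 7, 8} — every objective is covered.
Only S6 contains 0, so S6 is forced; the remaining 5 objectives need at least 2 more questions (each remaining question adds at most 3) — so at least 3 questions are needed, and 3 is optimal.

3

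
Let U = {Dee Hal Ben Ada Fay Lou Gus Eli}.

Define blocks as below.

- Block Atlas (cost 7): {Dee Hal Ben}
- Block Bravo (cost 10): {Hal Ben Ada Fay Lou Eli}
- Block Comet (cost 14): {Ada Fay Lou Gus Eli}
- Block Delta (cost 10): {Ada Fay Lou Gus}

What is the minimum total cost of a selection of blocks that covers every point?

Atlas, Comet together cover every point (Atlas ∪ Comet = {Dee, Hal, Ben, Ada, Fay, Lou, Gus, Eli}); total cost 7 + 14 = 21.
The greedy pick Bravo, Atlas, Delta costs 27; no covering selection beats 21.

21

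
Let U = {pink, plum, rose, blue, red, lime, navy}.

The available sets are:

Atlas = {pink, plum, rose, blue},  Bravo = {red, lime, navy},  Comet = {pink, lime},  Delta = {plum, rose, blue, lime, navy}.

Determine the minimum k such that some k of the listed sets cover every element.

2

Atlas and Bravo together: Atlas ∪ Bravo = {pink, plum, rose, blue, red, lime, navy} — every element is covered.
No single set has all 7 elements (the largest, Delta, has 5), so 2 is optimal.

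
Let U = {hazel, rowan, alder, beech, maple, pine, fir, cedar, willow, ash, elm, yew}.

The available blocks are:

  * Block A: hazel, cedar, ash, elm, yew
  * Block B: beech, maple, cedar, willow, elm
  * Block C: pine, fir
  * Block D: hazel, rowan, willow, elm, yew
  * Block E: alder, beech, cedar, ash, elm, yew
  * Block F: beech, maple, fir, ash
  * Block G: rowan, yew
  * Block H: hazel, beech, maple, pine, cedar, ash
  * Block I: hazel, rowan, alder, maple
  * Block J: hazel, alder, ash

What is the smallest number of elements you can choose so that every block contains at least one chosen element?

4

The 4 elements {maple, fir, ash, yew} hit every block.
The blocks B, C, G, J are pairwise disjoint, so any hitting set needs a separate element for each — at least 4. Hence 4 is optimal.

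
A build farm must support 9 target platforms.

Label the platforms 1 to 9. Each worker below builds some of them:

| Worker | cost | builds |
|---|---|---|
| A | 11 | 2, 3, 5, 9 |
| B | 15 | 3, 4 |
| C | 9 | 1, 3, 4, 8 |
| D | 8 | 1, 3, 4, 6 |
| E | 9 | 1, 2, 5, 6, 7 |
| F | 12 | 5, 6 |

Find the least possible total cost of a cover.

29

A, C, E together cover every platform (A ∪ C ∪ E = {1, 2, 3, 4, 5, 6, 7, 8, 9}); total cost 11 + 9 + 9 = 29.
No covering selection has total cost below 29.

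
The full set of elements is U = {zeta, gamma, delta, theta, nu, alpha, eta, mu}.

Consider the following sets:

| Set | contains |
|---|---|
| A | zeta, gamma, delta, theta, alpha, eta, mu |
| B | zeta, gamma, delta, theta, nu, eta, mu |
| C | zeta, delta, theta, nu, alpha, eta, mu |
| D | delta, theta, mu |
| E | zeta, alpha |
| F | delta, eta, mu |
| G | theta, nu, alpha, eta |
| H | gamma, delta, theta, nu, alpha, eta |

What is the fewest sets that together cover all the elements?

Take {B, E}. Their union is {zeta, gamma, delta, theta, nu, alpha, eta, mu}, which is all 8 elements.
No single set has all 8 elements (the largest, A, has 7), so 2 is optimal.

2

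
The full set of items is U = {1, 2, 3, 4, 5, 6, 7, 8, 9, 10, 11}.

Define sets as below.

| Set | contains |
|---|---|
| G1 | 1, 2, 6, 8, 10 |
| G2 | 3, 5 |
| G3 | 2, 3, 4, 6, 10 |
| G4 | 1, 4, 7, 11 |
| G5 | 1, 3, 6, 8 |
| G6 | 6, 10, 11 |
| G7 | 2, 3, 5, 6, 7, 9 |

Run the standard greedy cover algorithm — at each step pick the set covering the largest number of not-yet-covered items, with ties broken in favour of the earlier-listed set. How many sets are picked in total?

Greedy: pick G7 (covers 6 new) → pick G1 (covers 3 new) → pick G4 (covers 2 new). Total picks: 3.

3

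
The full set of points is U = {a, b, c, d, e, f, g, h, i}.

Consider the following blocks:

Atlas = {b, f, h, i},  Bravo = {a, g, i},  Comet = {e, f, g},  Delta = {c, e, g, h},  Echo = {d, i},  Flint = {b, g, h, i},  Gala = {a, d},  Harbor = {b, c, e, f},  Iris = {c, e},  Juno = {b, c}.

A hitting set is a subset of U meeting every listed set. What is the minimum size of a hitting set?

T = {c, d, e, i} meets every block (each contains at least one member of T), and |T| = 4.
No choice of 3 points meets every block, so 4 is the minimum.

4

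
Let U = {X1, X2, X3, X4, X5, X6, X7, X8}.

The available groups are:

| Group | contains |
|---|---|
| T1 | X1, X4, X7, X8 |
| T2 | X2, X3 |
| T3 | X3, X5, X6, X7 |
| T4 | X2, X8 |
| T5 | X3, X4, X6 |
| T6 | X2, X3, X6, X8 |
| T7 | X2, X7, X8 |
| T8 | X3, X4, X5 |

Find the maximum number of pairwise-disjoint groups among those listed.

T4, T8 are pairwise disjoint (T4={X2,X8}; T8={X3,X4,X5}).
Every remaining group overlaps one of these, and no 3 of the listed groups are pairwise disjoint, so 2 is the maximum.

2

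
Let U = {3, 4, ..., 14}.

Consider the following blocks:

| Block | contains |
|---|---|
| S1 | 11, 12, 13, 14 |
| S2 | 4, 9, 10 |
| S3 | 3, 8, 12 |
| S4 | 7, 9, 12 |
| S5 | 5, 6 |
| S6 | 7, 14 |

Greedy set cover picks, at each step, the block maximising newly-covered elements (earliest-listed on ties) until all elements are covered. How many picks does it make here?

5

Greedy: pick S1 (covers 4 new) → pick S2 (covers 3 new) → pick S3 (covers 2 new) → pick S5 (covers 2 new) → pick S4 (covers 1 new). Total picks: 5.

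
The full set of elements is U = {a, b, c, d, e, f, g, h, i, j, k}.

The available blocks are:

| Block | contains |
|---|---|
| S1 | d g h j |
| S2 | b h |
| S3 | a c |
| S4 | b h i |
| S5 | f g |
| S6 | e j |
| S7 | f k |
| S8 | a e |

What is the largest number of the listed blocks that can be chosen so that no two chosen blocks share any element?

S3, S4, S5, S6 are pairwise disjoint (S3={a,c}; S4={b,h,i}; S5={f,g}; S6={e,j}).
Every remaining block overlaps one of these, and no 5 of the listed blocks are pairwise disjoint, so 4 is the maximum.

4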